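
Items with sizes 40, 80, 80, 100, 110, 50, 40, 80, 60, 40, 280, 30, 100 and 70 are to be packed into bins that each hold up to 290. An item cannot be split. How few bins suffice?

Total = 280 + 110 + 100 + 100 + 80 + 80 + 80 + 70 + 60 + 50 + 40 + 40 + 40 + 30 = 1160.
Lower bound: ⌈1160/290⌉ = 4 bins.
A packing using 5 bins:
  bin 1: 280 = 280
  bin 2: 110 + 100 + 80 = 290
  bin 3: 100 + 80 + 80 + 30 = 290
  bin 4: 70 + 60 + 50 + 40 + 40 = 260
  bin 5: 40 = 40
No arrangement into 4 bins stays within capacity, so 5 is optimal.

5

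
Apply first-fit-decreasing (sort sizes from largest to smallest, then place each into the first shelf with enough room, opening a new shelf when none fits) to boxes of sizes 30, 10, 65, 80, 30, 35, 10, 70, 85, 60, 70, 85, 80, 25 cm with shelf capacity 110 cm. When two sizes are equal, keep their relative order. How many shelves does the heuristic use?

8

Sorted descending: 85, 85, 80, 80, 70, 70, 65, 60, 35, 30, 30, 25, 10, 10.
  85 → shelf 1 (new)  [load 85/110]
  85 → shelf 2 (new)  [load 85/110]
  80 → shelf 3 (new)  [load 80/110]
  80 → shelf 4 (new)  [load 80/110]
  70 → shelf 5 (new)  [load 70/110]
  70 → shelf 6 (new)  [load 70/110]
  65 → shelf 7 (new)  [load 65/110]
  60 → shelf 8 (new)  [load 60/110]
  35 → shelf 5  [load 105/110]
  30 → shelf 3  [load 110/110]
  30 → shelf 4  [load 110/110]
  25 → shelf 1  [load 110/110]
  10 → shelf 2  [load 95/110]
  10 → shelf 2  [load 105/110]
8 shelves opened.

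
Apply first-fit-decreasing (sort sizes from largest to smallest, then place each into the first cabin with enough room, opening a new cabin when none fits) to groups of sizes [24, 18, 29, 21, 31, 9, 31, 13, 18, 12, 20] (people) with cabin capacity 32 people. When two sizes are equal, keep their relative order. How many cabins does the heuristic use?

Sorted descending: 31, 31, 29, 24, 21, 20, 18, 18, 13, 12, 9.
  31 → cabin 1 (new)  [load 31/32]
  31 → cabin 2 (new)  [load 31/32]
  29 → cabin 3 (new)  [load 29/32]
  24 → cabin 4 (new)  [load 24/32]
  21 → cabin 5 (new)  [load 21/32]
  20 → cabin 6 (new)  [load 20/32]
  18 → cabin 7 (new)  [load 18/32]
  18 → cabin 8 (new)  [load 18/32]
  13 → cabin 7  [load 31/32]
  12 → cabin 6  [load 32/32]
  9 → cabin 5  [load 30/32]
8 cabins opened.

8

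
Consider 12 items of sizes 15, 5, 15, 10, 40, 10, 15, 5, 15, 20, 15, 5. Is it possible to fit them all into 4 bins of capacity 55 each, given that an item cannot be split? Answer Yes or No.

A valid assignment using 4 bins:
  bin 1: 40 + 15 = 55
  bin 2: 20 + 15 + 15 + 5 = 55
  bin 3: 15 + 15 + 10 + 10 + 5 = 55
  bin 4: 5 = 5
Every load is within 55, so 4 bins suffice.

Yes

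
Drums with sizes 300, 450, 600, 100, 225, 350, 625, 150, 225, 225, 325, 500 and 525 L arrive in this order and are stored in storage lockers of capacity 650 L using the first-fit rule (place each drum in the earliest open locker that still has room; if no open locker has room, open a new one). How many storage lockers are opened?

  300 → locker 1 (new)  [load 300/650]
  450 → locker 2 (new)  [load 450/650]
  600 → locker 3 (new)  [load 600/650]
  100 → locker 1  [load 400/650]
  225 → locker 1  [load 625/650]
  350 → locker 4 (new)  [load 350/650]
  625 → locker 5 (new)  [load 625/650]
  150 → locker 2  [load 600/650]
  225 → locker 4  [load 575/650]
  225 → locker 6 (new)  [load 225/650]
  325 → locker 6  [load 550/650]
  500 → locker 7 (new)  [load 500/650]
  525 → locker 8 (new)  [load 525/650]
8 storage lockers opened.

8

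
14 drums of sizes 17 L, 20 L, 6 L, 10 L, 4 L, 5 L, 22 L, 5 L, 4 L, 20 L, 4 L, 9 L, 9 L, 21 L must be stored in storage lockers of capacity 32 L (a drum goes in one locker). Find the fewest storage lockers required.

Total = 22 + 21 + 20 + 20 + 17 + 10 + 9 + 9 + 6 + 5 + 5 + 4 + 4 + 4 = 156 L.
Lower bound: ⌈156/32⌉ = 5 storage lockers.
A packing using 5 storage lockers:
  locker 1: 22 + 10 = 32
  locker 2: 21 + 9 = 30
  locker 3: 20 + 6 + 5 = 31
  locker 4: 20 + 4 + 4 + 4 = 32
  locker 5: 17 + 9 + 5 = 31
This matches the lower bound, so 5 is optimal.

5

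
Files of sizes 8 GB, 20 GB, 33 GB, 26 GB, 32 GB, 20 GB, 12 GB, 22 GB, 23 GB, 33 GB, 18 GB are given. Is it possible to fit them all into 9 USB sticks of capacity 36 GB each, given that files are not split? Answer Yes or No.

A valid assignment using 9 USB sticks:
  USB stick 1: 33 = 33
  USB stick 2: 33 = 33
  USB stick 3: 32 = 32
  USB stick 4: 26 + 8 = 34
  USB stick 5: 23 + 12 = 35
  USB stick 6: 22 = 22
  USB stick 7: 20 = 20
  USB stick 8: 20 = 20
  USB stick 9: 18 = 18
Every load is within 36 GB, so 9 USB sticks suffice.

Yes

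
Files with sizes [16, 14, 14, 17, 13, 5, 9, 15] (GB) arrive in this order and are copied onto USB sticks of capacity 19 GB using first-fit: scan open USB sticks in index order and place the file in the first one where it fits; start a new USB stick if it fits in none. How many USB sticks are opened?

  16 → USB stick 1 (new)  [load 16/19]
  14 → USB stick 2 (new)  [load 14/19]
  14 → USB stick 3 (new)  [load 14/19]
  17 → USB stick 4 (new)  [load 17/19]
  13 → USB stick 5 (new)  [load 13/19]
  5 → USB stick 2  [load 19/19]
  9 → USB stick 6 (new)  [load 9/19]
  15 → USB stick 7 (new)  [load 15/19]
7 USB sticks opened.

7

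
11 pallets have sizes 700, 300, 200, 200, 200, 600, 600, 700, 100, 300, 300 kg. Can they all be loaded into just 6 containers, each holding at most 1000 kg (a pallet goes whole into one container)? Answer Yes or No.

A valid assignment using 5 containers:
  container 1: 700 + 300 = 1000
  container 2: 700 + 300 = 1000
  container 3: 600 + 300 + 100 = 1000
  container 4: 600 + 200 + 200 = 1000
  container 5: 200 = 200
That uses only 5 ≤ 6, so 6 containers are enough.

Yes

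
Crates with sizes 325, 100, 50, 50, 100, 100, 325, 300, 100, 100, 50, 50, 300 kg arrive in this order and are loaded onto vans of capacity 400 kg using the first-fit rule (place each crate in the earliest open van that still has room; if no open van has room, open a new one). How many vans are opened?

5

  325 → van 1 (new)  [load 325/400]
  100 → van 2 (new)  [load 100/400]
  50 → van 1  [load 375/400]
  50 → van 2  [load 150/400]
  100 → van 2  [load 250/400]
  100 → van 2  [load 350/400]
  325 → van 3 (new)  [load 325/400]
  300 → van 4 (new)  [load 300/400]
  100 → van 4  [load 400/400]
  100 → van 5 (new)  [load 100/400]
  50 → van 2  [load 400/400]
  50 → van 3  [load 375/400]
  300 → van 5  [load 400/400]
5 vans opened.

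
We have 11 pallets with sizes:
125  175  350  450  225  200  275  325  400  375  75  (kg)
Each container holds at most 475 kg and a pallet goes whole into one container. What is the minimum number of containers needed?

Total = 450 + 400 + 375 + 350 + 325 + 275 + 225 + 200 + 175 + 125 + 75 = 2975 kg.
Lower bound: ⌈2975/475⌉ = 7 containers.
A packing using 7 containers:
  container 1: 450 = 450
  container 2: 400 + 75 = 475
  container 3: 375 = 375
  container 4: 350 + 125 = 475
  container 5: 325 = 325
  container 6: 275 + 200 = 475
  container 7: 225 + 175 = 400
This matches the lower bound, so 7 is optimal.

7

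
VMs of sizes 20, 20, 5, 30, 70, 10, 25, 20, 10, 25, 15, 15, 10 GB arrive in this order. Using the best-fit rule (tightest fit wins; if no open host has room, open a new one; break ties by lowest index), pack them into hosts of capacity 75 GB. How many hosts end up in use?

4

  20 → host 1 (new)  [load 20/75]
  20 → host 1  [load 40/75]
  5 → host 1  [load 45/75]
  30 → host 1  [load 75/75]
  70 → host 2 (new)  [load 70/75]
  10 → host 3 (new)  [load 10/75]
  25 → host 3  [load 35/75]
  20 → host 3  [load 55/75]
  10 → host 3  [load 65/75]
  25 → host 4 (new)  [load 25/75]
  15 → host 4  [load 40/75]
  15 → host 4  [load 55/75]
  10 → host 3  [load 75/75]
4 hosts opened.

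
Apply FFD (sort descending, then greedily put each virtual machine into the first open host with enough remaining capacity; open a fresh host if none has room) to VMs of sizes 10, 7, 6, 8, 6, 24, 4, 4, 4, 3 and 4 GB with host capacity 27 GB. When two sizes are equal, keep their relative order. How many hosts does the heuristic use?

Sorted descending: 24, 10, 8, 7, 6, 6, 4, 4, 4, 4, 3.
  24 → host 1 (new)  [load 24/27]
  10 → host 2 (new)  [load 10/27]
  8 → host 2  [load 18/27]
  7 → host 2  [load 25/27]
  6 → host 3 (new)  [load 6/27]
  6 → host 3  [load 12/27]
  4 → host 3  [load 16/27]
  4 → host 3  [load 20/27]
  4 → host 3  [load 24/27]
  4 → host 4 (new)  [load 4/27]
  3 → host 1  [load 27/27]
4 hosts opened.

4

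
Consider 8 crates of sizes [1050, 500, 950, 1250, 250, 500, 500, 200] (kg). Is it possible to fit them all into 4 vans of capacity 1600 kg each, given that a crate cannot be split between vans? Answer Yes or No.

A valid assignment using 4 vans:
  van 1: 1250 + 250 = 1500
  van 2: 1050 + 500 = 1550
  van 3: 950 + 500 = 1450
  van 4: 500 + 200 = 700
Every load is within 1600 kg, so 4 vans suffice.

Yes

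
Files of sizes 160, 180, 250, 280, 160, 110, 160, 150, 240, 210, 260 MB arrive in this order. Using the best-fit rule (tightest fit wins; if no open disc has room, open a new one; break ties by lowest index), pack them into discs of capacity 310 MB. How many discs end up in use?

  160 → disc 1 (new)  [load 160/310]
  180 → disc 2 (new)  [load 180/310]
  250 → disc 3 (new)  [load 250/310]
  280 → disc 4 (new)  [load 280/310]
  160 → disc 5 (new)  [load 160/310]
  110 → disc 2  [load 290/310]
  160 → disc 6 (new)  [load 160/310]
  150 → disc 1  [load 310/310]
  240 → disc 7 (new)  [load 240/310]
  210 → disc 8 (new)  [load 210/310]
  260 → disc 9 (new)  [load 260/310]
9 discs opened.

9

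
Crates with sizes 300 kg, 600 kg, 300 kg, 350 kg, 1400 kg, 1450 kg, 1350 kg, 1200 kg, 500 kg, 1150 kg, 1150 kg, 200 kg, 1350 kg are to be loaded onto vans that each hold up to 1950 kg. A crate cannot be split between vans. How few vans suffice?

Total = 1450 + 1400 + 1350 + 1350 + 1200 + 1150 + 1150 + 600 + 500 + 350 + 300 + 300 + 200 = 11300 kg.
Lower bound: ⌈11300/1950⌉ = 6 vans.
Also, 7 crates each exceed 975 kg, and no two of those can share a van, so at least 7 vans are needed.
A packing using 7 vans:
  van 1: 1450 + 500 = 1950
  van 2: 1400 + 350 + 200 = 1950
  van 3: 1350 + 600 = 1950
  van 4: 1350 + 300 + 300 = 1950
  van 5: 1200 = 1200
  van 6: 1150 = 1150
  van 7: 1150 = 1150
This matches the lower bound, so 7 is optimal.

7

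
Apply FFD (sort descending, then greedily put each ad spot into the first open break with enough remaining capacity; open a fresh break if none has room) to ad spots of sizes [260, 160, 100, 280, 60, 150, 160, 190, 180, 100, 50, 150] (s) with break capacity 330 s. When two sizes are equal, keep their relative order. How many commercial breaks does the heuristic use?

6

Sorted descending: 280, 260, 190, 180, 160, 160, 150, 150, 100, 100, 60, 50.
  280 → break 1 (new)  [load 280/330]
  260 → break 2 (new)  [load 260/330]
  190 → break 3 (new)  [load 190/330]
  180 → break 4 (new)  [load 180/330]
  160 → break 5 (new)  [load 160/330]
  160 → break 5  [load 320/330]
  150 → break 4  [load 330/330]
  150 → break 6 (new)  [load 150/330]
  100 → break 3  [load 290/330]
  100 → break 6  [load 250/330]
  60 → break 2  [load 320/330]
  50 → break 1  [load 330/330]
6 commercial breaks opened.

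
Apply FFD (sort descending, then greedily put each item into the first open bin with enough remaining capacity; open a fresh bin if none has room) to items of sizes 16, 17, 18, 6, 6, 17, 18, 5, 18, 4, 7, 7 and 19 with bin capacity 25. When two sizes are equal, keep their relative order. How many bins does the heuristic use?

7

Sorted descending: 19, 18, 18, 18, 17, 17, 16, 7, 7, 6, 6, 5, 4.
  19 → bin 1 (new)  [load 19/25]
  18 → bin 2 (new)  [load 18/25]
  18 → bin 3 (new)  [load 18/25]
  18 → bin 4 (new)  [load 18/25]
  17 → bin 5 (new)  [load 17/25]
  17 → bin 6 (new)  [load 17/25]
  16 → bin 7 (new)  [load 16/25]
  7 → bin 2  [load 25/25]
  7 → bin 3  [load 25/25]
  6 → bin 1  [load 25/25]
  6 → bin 4  [load 24/25]
  5 → bin 5  [load 22/25]
  4 → bin 6  [load 21/25]
7 bins opened.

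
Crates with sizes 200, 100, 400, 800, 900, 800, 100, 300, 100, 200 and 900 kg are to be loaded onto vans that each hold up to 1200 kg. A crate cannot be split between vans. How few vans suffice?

Total = 900 + 900 + 800 + 800 + 400 + 300 + 200 + 200 + 100 + 100 + 100 = 4800 kg.
Lower bound: ⌈4800/1200⌉ = 4 vans.
A packing using 4 vans:
  van 1: 900 + 300 = 1200
  van 2: 900 + 200 + 100 = 1200
  van 3: 800 + 400 = 1200
  van 4: 800 + 200 + 100 + 100 = 1200
This matches the lower bound, so 4 is optimal.

4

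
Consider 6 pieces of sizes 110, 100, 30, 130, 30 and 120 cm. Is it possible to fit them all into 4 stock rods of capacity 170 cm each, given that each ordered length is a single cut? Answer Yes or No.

A valid assignment using 4 stock rods:
  stock rod 1: 130 + 30 = 160
  stock rod 2: 120 + 30 = 150
  stock rod 3: 110 = 110
  stock rod 4: 100 = 100
Every load is within 170 cm, so 4 stock rods suffice.

Yes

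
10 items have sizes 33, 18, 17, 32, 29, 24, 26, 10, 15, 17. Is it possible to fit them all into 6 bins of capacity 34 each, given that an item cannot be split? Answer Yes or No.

Total = 221; ⌈221/34⌉ = 7.
At least 7 bins are required, but only 6 are allowed.

No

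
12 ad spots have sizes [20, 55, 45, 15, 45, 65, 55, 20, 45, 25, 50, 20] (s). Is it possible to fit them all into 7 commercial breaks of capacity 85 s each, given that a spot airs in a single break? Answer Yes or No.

Yes

A valid assignment using 7 commercial breaks:
  break 1: 65 + 20 = 85
  break 2: 55 + 25 = 80
  break 3: 55 + 20 = 75
  break 4: 50 + 20 + 15 = 85
  break 5: 45 = 45
  break 6: 45 = 45
  break 7: 45 = 45
Every load is within 85 s, so 7 commercial breaks suffice.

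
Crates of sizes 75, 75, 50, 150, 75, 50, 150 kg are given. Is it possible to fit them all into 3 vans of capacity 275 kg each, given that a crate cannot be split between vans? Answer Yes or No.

A valid assignment using 3 vans:
  van 1: 150 + 75 + 50 = 275
  van 2: 150 + 75 + 50 = 275
  van 3: 75 = 75
Every load is within 275 kg, so 3 vans suffice.

Yes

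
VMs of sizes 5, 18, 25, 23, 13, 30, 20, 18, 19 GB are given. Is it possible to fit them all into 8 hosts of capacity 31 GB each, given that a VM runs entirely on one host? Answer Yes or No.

Yes

A valid assignment using 7 hosts:
  host 1: 30 = 30
  host 2: 25 + 5 = 30
  host 3: 23 = 23
  host 4: 20 = 20
  host 5: 19 = 19
  host 6: 18 + 13 = 31
  host 7: 18 = 18
That uses only 7 ≤ 8, so 8 hosts are enough.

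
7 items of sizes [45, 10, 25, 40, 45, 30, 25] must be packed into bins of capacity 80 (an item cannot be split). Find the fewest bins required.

Total = 45 + 45 + 40 + 30 + 25 + 25 + 10 = 220.
Lower bound: ⌈220/80⌉ = 3 bins.
A packing using 3 bins:
  bin 1: 45 + 30 = 75
  bin 2: 45 + 25 + 10 = 80
  bin 3: 40 + 25 = 65
This matches the lower bound, so 3 is optimal.

3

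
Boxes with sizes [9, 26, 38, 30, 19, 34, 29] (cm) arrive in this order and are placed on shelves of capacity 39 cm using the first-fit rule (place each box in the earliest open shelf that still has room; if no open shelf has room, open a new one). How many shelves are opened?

6

  9 → shelf 1 (new)  [load 9/39]
  26 → shelf 1  [load 35/39]
  38 → shelf 2 (new)  [load 38/39]
  30 → shelf 3 (new)  [load 30/39]
  19 → shelf 4 (new)  [load 19/39]
  34 → shelf 5 (new)  [load 34/39]
  29 → shelf 6 (new)  [load 29/39]
6 shelves opened.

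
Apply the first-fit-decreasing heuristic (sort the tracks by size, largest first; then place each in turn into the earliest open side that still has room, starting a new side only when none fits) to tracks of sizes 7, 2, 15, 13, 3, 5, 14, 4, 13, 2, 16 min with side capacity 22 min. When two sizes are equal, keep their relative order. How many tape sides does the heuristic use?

Sorted descending: 16, 15, 14, 13, 13, 7, 5, 4, 3, 2, 2.
  16 → side 1 (new)  [load 16/22]
  15 → side 2 (new)  [load 15/22]
  14 → side 3 (new)  [load 14/22]
  13 → side 4 (new)  [load 13/22]
  13 → side 5 (new)  [load 13/22]
  7 → side 2  [load 22/22]
  5 → side 1  [load 21/22]
  4 → side 3  [load 18/22]
  3 → side 3  [load 21/22]
  2 → side 4  [load 15/22]
  2 → side 4  [load 17/22]
5 tape sides opened.

5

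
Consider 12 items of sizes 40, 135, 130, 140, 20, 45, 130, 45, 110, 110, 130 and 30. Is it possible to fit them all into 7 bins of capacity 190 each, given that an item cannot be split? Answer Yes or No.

A valid assignment using 7 bins:
  bin 1: 140 + 45 = 185
  bin 2: 135 + 45 = 180
  bin 3: 130 + 40 + 20 = 190
  bin 4: 130 + 30 = 160
  bin 5: 130 = 130
  bin 6: 110 = 110
  bin 7: 110 = 110
Every load is within 190, so 7 bins suffice.

Yes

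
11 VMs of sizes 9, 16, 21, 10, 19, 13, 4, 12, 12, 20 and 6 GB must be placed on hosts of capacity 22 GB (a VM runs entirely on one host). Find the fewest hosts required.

7

Total = 21 + 20 + 19 + 16 + 13 + 12 + 12 + 10 + 9 + 6 + 4 = 142 GB.
Lower bound: ⌈142/22⌉ = 7 hosts.
A packing using 7 hosts:
  host 1: 21 = 21
  host 2: 20 = 20
  host 3: 19 = 19
  host 4: 16 + 6 = 22
  host 5: 13 + 9 = 22
  host 6: 12 + 10 = 22
  host 7: 12 + 4 = 16
This matches the lower bound, so 7 is optimal.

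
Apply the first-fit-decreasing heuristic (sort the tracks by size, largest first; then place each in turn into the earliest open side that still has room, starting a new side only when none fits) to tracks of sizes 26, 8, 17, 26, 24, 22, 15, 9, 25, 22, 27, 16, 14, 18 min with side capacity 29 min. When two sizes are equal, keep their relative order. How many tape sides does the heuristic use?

Sorted descending: 27, 26, 26, 25, 24, 22, 22, 18, 17, 16, 15, 14, 9, 8.
  27 → side 1 (new)  [load 27/29]
  26 → side 2 (new)  [load 26/29]
  26 → side 3 (new)  [load 26/29]
  25 → side 4 (new)  [load 25/29]
  24 → side 5 (new)  [load 24/29]
  22 → side 6 (new)  [load 22/29]
  22 → side 7 (new)  [load 22/29]
  18 → side 8 (new)  [load 18/29]
  17 → side 9 (new)  [load 17/29]
  16 → side 10 (new)  [load 16/29]
  15 → side 11 (new)  [load 15/29]
  14 → side 11  [load 29/29]
  9 → side 8  [load 27/29]
  8 → side 9  [load 25/29]
11 tape sides opened.

11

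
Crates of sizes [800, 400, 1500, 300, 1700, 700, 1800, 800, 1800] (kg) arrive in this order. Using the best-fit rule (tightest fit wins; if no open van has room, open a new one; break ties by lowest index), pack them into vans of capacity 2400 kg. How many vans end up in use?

  800 → van 1 (new)  [load 800/2400]
  400 → van 1  [load 1200/2400]
  1500 → van 2 (new)  [load 1500/2400]
  300 → van 2  [load 1800/2400]
  1700 → van 3 (new)  [load 1700/2400]
  700 → van 3  [load 2400/2400]
  1800 → van 4 (new)  [load 1800/2400]
  800 → van 1  [load 2000/2400]
  1800 → van 5 (new)  [load 1800/2400]
5 vans opened.

5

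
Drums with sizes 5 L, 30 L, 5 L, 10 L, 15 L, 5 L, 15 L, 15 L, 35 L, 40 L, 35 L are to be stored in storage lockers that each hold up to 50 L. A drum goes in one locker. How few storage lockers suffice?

Total = 40 + 35 + 35 + 30 + 15 + 15 + 15 + 10 + 5 + 5 + 5 = 210 L.
Lower bound: ⌈210/50⌉ = 5 storage lockers.
A packing using 5 storage lockers:
  locker 1: 40 + 10 = 50
  locker 2: 35 + 15 = 50
  locker 3: 35 + 15 = 50
  locker 4: 30 + 15 + 5 = 50
  locker 5: 5 + 5 = 10
This matches the lower bound, so 5 is optimal.

5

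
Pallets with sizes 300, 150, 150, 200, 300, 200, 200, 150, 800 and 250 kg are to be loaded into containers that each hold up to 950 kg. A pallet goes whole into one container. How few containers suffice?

Total = 800 + 300 + 300 + 250 + 200 + 200 + 200 + 150 + 150 + 150 = 2700 kg.
Lower bound: ⌈2700/950⌉ = 3 containers.
A packing using 3 containers:
  container 1: 800 + 150 = 950
  container 2: 300 + 300 + 250 = 850
  container 3: 200 + 200 + 200 + 150 + 150 = 900
This matches the lower bound, so 3 is optimal.

3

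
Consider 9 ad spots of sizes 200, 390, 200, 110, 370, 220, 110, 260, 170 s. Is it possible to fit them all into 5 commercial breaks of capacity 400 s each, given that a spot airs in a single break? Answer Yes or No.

Total = 2030 s; ⌈2030/400⌉ = 6.
At least 6 commercial breaks are required, but only 5 are allowed.

No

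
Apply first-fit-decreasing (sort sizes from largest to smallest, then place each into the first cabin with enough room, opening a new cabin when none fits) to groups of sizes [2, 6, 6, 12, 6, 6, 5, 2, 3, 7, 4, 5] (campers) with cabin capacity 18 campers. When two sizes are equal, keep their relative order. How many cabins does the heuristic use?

4

Sorted descending: 12, 7, 6, 6, 6, 6, 5, 5, 4, 3, 2, 2.
  12 → cabin 1 (new)  [load 12/18]
  7 → cabin 2 (new)  [load 7/18]
  6 → cabin 1  [load 18/18]
  6 → cabin 2  [load 13/18]
  6 → cabin 3 (new)  [load 6/18]
  6 → cabin 3  [load 12/18]
  5 → cabin 2  [load 18/18]
  5 → cabin 3  [load 17/18]
  4 → cabin 4 (new)  [load 4/18]
  3 → cabin 4  [load 7/18]
  2 → cabin 4  [load 9/18]
  2 → cabin 4  [load 11/18]
4 cabins opened.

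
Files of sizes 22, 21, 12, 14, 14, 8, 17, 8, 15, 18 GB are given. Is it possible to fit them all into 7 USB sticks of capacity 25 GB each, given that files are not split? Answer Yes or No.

No

Total = 149 GB; ⌈149/25⌉ = 6.
7 files each exceed half the capacity and cannot share a USB stick, forcing at least 7 USB sticks.
The bound of 7 does not rule out 7, but exhaustive search shows no assignment into 7 USB sticks of capacity 25 GB exists — the minimum is 8.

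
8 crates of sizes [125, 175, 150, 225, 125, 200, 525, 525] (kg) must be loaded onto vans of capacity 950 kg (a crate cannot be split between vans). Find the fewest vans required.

3

Total = 525 + 525 + 225 + 200 + 175 + 150 + 125 + 125 = 2050 kg.
Lower bound: ⌈2050/950⌉ = 3 vans.
A packing using 3 vans:
  van 1: 525 + 225 + 200 = 950
  van 2: 525 + 175 + 150 = 850
  van 3: 125 + 125 = 250
This matches the lower bound, so 3 is optimal.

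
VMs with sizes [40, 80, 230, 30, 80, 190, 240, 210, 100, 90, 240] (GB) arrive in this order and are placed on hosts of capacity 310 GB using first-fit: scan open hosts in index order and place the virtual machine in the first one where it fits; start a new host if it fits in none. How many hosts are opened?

  40 → host 1 (new)  [load 40/310]
  80 → host 1  [load 120/310]
  230 → host 2 (new)  [load 230/310]
  30 → host 1  [load 150/310]
  80 → host 1  [load 230/310]
  190 → host 3 (new)  [load 190/310]
  240 → host 4 (new)  [load 240/310]
  210 → host 5 (new)  [load 210/310]
  100 → host 3  [load 290/310]
  90 → host 5  [load 300/310]
  240 → host 6 (new)  [load 240/310]
6 hosts opened.

6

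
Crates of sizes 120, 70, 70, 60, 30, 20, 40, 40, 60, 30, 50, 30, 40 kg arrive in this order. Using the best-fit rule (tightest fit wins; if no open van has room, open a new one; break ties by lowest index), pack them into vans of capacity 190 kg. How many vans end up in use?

4

  120 → van 1 (new)  [load 120/190]
  70 → van 1  [load 190/190]
  70 → van 2 (new)  [load 70/190]
  60 → van 2  [load 130/190]
  30 → van 2  [load 160/190]
  20 → van 2  [load 180/190]
  40 → van 3 (new)  [load 40/190]
  40 → van 3  [load 80/190]
  60 → van 3  [load 140/190]
  30 → van 3  [load 170/190]
  50 → van 4 (new)  [load 50/190]
  30 → van 4  [load 80/190]
  40 → van 4  [load 120/190]
4 vans opened.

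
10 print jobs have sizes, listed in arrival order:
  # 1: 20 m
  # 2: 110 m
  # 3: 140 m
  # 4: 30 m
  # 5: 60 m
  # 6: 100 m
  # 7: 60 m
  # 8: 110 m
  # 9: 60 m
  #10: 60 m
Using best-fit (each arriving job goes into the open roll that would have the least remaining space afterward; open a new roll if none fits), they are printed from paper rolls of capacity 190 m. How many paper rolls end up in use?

5

  20 → roll 1 (new)  [load 20/190]
  110 → roll 1  [load 130/190]
  140 → roll 2 (new)  [load 140/190]
  30 → roll 2  [load 170/190]
  60 → roll 1  [load 190/190]
  100 → roll 3 (new)  [load 100/190]
  60 → roll 3  [load 160/190]
  110 → roll 4 (new)  [load 110/190]
  60 → roll 4  [load 170/190]
  60 → roll 5 (new)  [load 60/190]
5 paper rolls opened.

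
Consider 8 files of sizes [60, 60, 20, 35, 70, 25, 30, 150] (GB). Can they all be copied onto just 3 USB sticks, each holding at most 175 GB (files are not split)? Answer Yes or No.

Yes

A valid assignment using 3 USB sticks:
  USB stick 1: 150 + 25 = 175
  USB stick 2: 70 + 60 + 35 = 165
  USB stick 3: 60 + 30 + 20 = 110
Every load is within 175 GB, so 3 USB sticks suffice.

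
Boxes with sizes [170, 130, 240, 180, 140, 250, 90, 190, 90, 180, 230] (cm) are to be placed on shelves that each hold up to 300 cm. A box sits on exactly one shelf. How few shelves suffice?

8

Total = 250 + 240 + 230 + 190 + 180 + 180 + 170 + 140 + 130 + 90 + 90 = 1890 cm.
Lower bound: ⌈1890/300⌉ = 7 shelves.
A packing using 8 shelves:
  shelf 1: 250 = 250
  shelf 2: 240 = 240
  shelf 3: 230 = 230
  shelf 4: 190 + 90 = 280
  shelf 5: 180 + 90 = 270
  shelf 6: 180 = 180
  shelf 7: 170 + 130 = 300
  shelf 8: 140 = 140
No arrangement into 7 shelves stays within capacity, so 8 is optimal.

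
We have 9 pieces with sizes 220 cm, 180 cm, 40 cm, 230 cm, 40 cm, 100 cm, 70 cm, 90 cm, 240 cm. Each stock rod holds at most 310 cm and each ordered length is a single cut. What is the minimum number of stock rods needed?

4

Total = 240 + 230 + 220 + 180 + 100 + 90 + 70 + 40 + 40 = 1210 cm.
Lower bound: ⌈1210/310⌉ = 4 stock rods.
A packing using 4 stock rods:
  stock rod 1: 240 + 70 = 310
  stock rod 2: 230 + 40 + 40 = 310
  stock rod 3: 220 + 90 = 310
  stock rod 4: 180 + 100 = 280
This matches the lower bound, so 4 is optimal.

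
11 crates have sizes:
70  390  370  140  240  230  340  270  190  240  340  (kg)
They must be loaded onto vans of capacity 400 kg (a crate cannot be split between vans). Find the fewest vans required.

9

Total = 390 + 370 + 340 + 340 + 270 + 240 + 240 + 230 + 190 + 140 + 70 = 2820 kg.
Lower bound: ⌈2820/400⌉ = 8 vans.
A packing using 9 vans:
  van 1: 390 = 390
  van 2: 370 = 370
  van 3: 340 = 340
  van 4: 340 = 340
  van 5: 270 + 70 = 340
  van 6: 240 + 140 = 380
  van 7: 240 = 240
  van 8: 230 = 230
  van 9: 190 = 190
No arrangement into 8 vans stays within capacity, so 9 is optimal.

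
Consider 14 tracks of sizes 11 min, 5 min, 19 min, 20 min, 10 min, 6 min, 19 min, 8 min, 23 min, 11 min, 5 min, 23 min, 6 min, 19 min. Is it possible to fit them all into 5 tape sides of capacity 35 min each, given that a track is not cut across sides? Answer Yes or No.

No

Total = 185 min; ⌈185/35⌉ = 6.
At least 6 tape sides are required, but only 5 are allowed.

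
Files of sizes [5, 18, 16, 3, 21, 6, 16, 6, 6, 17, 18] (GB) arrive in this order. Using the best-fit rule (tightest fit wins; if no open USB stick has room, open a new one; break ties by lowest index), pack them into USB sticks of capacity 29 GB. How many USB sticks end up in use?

6

  5 → USB stick 1 (new)  [load 5/29]
  18 → USB stick 1  [load 23/29]
  16 → USB stick 2 (new)  [load 16/29]
  3 → USB stick 1  [load 26/29]
  21 → USB stick 3 (new)  [load 21/29]
  6 → USB stick 3  [load 27/29]
  16 → USB stick 4 (new)  [load 16/29]
  6 → USB stick 2  [load 22/29]
  6 → USB stick 2  [load 28/29]
  17 → USB stick 5 (new)  [load 17/29]
  18 → USB stick 6 (new)  [load 18/29]
6 USB sticks opened.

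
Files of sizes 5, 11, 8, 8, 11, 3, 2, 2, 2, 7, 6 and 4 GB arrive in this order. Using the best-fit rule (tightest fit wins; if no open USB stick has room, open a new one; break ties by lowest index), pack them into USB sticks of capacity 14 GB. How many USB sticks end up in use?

6

  5 → USB stick 1 (new)  [load 5/14]
  11 → USB stick 2 (new)  [load 11/14]
  8 → USB stick 1  [load 13/14]
  8 → USB stick 3 (new)  [load 8/14]
  11 → USB stick 4 (new)  [load 11/14]
  3 → USB stick 2  [load 14/14]
  2 → USB stick 4  [load 13/14]
  2 → USB stick 3  [load 10/14]
  2 → USB stick 3  [load 12/14]
  7 → USB stick 5 (new)  [load 7/14]
  6 → USB stick 5  [load 13/14]
  4 → USB stick 6 (new)  [load 4/14]
6 USB sticks opened.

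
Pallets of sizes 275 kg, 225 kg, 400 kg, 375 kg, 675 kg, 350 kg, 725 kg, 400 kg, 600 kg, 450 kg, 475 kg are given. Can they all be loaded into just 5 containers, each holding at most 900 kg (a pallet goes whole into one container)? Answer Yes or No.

No

Total = 4950 kg; ⌈4950/900⌉ = 6.
At least 6 containers are required, but only 5 are allowed.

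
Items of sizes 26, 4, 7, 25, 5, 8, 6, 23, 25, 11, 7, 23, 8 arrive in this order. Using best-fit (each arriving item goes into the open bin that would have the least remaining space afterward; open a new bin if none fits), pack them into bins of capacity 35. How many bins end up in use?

6

  26 → bin 1 (new)  [load 26/35]
  4 → bin 1  [load 30/35]
  7 → bin 2 (new)  [load 7/35]
  25 → bin 2  [load 32/35]
  5 → bin 1  [load 35/35]
  8 → bin 3 (new)  [load 8/35]
  6 → bin 3  [load 14/35]
  23 → bin 4 (new)  [load 23/35]
  25 → bin 5 (new)  [load 25/35]
  11 → bin 4  [load 34/35]
  7 → bin 5  [load 32/35]
  23 → bin 6 (new)  [load 23/35]
  8 → bin 6  [load 31/35]
6 bins opened.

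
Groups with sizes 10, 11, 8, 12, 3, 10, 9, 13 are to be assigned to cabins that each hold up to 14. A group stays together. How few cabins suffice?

7

Total = 13 + 12 + 11 + 10 + 10 + 9 + 8 + 3 = 76.
Lower bound: ⌈76/14⌉ = 6 cabins.
Also, 7 groups each exceed 7, and no two of those can share a cabin, so at least 7 cabins are needed.
A packing using 7 cabins:
  cabin 1: 13 = 13
  cabin 2: 12 = 12
  cabin 3: 11 + 3 = 14
  cabin 4: 10 = 10
  cabin 5: 10 = 10
  cabin 6: 9 = 9
  cabin 7: 8 = 8
This matches the lower bound, so 7 is optimal.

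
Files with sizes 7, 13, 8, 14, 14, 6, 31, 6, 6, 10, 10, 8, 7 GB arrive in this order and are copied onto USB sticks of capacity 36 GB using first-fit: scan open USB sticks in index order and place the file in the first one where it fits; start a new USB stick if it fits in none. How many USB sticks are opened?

5

  7 → USB stick 1 (new)  [load 7/36]
  13 → USB stick 1  [load 20/36]
  8 → USB stick 1  [load 28/36]
  14 → USB stick 2 (new)  [load 14/36]
  14 → USB stick 2  [load 28/36]
  6 → USB stick 1  [load 34/36]
  31 → USB stick 3 (new)  [load 31/36]
  6 → USB stick 2  [load 34/36]
  6 → USB stick 4 (new)  [load 6/36]
  10 → USB stick 4  [load 16/36]
  10 → USB stick 4  [load 26/36]
  8 → USB stick 4  [load 34/36]
  7 → USB stick 5 (new)  [load 7/36]
5 USB sticks opened.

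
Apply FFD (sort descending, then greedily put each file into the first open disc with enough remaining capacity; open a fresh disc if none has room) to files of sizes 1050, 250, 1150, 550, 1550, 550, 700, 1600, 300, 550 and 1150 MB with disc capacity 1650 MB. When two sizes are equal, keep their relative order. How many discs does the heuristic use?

Sorted descending: 1600, 1550, 1150, 1150, 1050, 700, 550, 550, 550, 300, 250.
  1600 → disc 1 (new)  [load 1600/1650]
  1550 → disc 2 (new)  [load 1550/1650]
  1150 → disc 3 (new)  [load 1150/1650]
  1150 → disc 4 (new)  [load 1150/1650]
  1050 → disc 5 (new)  [load 1050/1650]
  700 → disc 6 (new)  [load 700/1650]
  550 → disc 5  [load 1600/1650]
  550 → disc 6  [load 1250/1650]
  550 → disc 7 (new)  [load 550/1650]
  300 → disc 3  [load 1450/1650]
  250 → disc 4  [load 1400/1650]
7 discs opened.

7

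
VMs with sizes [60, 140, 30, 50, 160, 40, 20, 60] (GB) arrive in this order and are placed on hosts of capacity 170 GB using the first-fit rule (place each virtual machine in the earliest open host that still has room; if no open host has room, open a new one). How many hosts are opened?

4

  60 → host 1 (new)  [load 60/170]
  140 → host 2 (new)  [load 140/170]
  30 → host 1  [load 90/170]
  50 → host 1  [load 140/170]
  160 → host 3 (new)  [load 160/170]
  40 → host 4 (new)  [load 40/170]
  20 → host 1  [load 160/170]
  60 → host 4  [load 100/170]
4 hosts opened.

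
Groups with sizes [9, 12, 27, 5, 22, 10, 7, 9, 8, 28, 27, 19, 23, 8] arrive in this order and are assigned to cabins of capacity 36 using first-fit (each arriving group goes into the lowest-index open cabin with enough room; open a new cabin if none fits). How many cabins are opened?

  9 → cabin 1 (new)  [load 9/36]
  12 → cabin 1  [load 21/36]
  27 → cabin 2 (new)  [load 27/36]
  5 → cabin 1  [load 26/36]
  22 → cabin 3 (new)  [load 22/36]
  10 → cabin 1  [load 36/36]
  7 → cabin 2  [load 34/36]
  9 → cabin 3  [load 31/36]
  8 → cabin 4 (new)  [load 8/36]
  28 → cabin 4  [load 36/36]
  27 → cabin 5 (new)  [load 27/36]
  19 → cabin 6 (new)  [load 19/36]
  23 → cabin 7 (new)  [load 23/36]
  8 → cabin 5  [load 35/36]
7 cabins opened.

7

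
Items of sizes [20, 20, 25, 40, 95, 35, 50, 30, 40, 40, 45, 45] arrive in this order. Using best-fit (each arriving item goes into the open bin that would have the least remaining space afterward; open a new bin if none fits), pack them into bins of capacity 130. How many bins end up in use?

4

  20 → bin 1 (new)  [load 20/130]
  20 → bin 1  [load 40/130]
  25 → bin 1  [load 65/130]
  40 → bin 1  [load 105/130]
  95 → bin 2 (new)  [load 95/130]
  35 → bin 2  [load 130/130]
  50 → bin 3 (new)  [load 50/130]
  30 → bin 3  [load 80/130]
  40 → bin 3  [load 120/130]
  40 → bin 4 (new)  [load 40/130]
  45 → bin 4  [load 85/130]
  45 → bin 4  [load 130/130]
4 bins opened.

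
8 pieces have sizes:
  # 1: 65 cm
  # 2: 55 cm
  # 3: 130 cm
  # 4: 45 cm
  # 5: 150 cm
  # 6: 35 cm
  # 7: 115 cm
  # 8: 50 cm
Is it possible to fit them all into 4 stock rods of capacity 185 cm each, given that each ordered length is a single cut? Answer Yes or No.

A valid assignment using 4 stock rods:
  stock rod 1: 150 + 35 = 185
  stock rod 2: 130 + 55 = 185
  stock rod 3: 115 + 65 = 180
  stock rod 4: 50 + 45 = 95
Every load is within 185 cm, so 4 stock rods suffice.

Yes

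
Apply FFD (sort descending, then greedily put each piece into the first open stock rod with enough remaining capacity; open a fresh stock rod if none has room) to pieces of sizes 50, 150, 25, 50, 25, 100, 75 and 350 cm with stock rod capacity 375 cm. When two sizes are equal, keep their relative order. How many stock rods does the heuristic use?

Sorted descending: 350, 150, 100, 75, 50, 50, 25, 25.
  350 → stock rod 1 (new)  [load 350/375]
  150 → stock rod 2 (new)  [load 150/375]
  100 → stock rod 2  [load 250/375]
  75 → stock rod 2  [load 325/375]
  50 → stock rod 2  [load 375/375]
  50 → stock rod 3 (new)  [load 50/375]
  25 → stock rod 1  [load 375/375]
  25 → stock rod 3  [load 75/375]
3 stock rods opened.

3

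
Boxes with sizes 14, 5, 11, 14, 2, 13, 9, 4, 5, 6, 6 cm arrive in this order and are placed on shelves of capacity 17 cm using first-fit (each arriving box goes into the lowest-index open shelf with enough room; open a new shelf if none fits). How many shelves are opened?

6

  14 → shelf 1 (new)  [load 14/17]
  5 → shelf 2 (new)  [load 5/17]
  11 → shelf 2  [load 16/17]
  14 → shelf 3 (new)  [load 14/17]
  2 → shelf 1  [load 16/17]
  13 → shelf 4 (new)  [load 13/17]
  9 → shelf 5 (new)  [load 9/17]
  4 → shelf 4  [load 17/17]
  5 → shelf 5  [load 14/17]
  6 → shelf 6 (new)  [load 6/17]
  6 → shelf 6  [load 12/17]
6 shelves opened.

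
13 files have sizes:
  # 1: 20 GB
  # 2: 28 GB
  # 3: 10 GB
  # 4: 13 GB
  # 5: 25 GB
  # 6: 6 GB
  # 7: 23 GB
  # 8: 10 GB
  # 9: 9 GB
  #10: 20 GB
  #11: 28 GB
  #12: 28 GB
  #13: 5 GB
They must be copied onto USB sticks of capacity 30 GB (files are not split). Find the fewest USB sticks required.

8

Total = 28 + 28 + 28 + 25 + 23 + 20 + 20 + 13 + 10 + 10 + 9 + 6 + 5 = 225 GB.
Lower bound: ⌈225/30⌉ = 8 USB sticks.
A packing using 8 USB sticks:
  USB stick 1: 28 = 28
  USB stick 2: 28 = 28
  USB stick 3: 28 = 28
  USB stick 4: 25 + 5 = 30
  USB stick 5: 23 + 6 = 29
  USB stick 6: 20 + 10 = 30
  USB stick 7: 20 + 10 = 30
  USB stick 8: 13 + 9 = 22
This matches the lower bound, so 8 is optimal.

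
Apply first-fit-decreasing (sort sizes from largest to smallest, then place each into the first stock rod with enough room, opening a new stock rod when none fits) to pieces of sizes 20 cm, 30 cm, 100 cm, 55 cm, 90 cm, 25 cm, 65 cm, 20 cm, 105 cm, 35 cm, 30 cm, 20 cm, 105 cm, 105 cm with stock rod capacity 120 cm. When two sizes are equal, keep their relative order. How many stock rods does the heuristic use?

8

Sorted descending: 105, 105, 105, 100, 90, 65, 55, 35, 30, 30, 25, 20, 20, 20.
  105 → stock rod 1 (new)  [load 105/120]
  105 → stock rod 2 (new)  [load 105/120]
  105 → stock rod 3 (new)  [load 105/120]
  100 → stock rod 4 (new)  [load 100/120]
  90 → stock rod 5 (new)  [load 90/120]
  65 → stock rod 6 (new)  [load 65/120]
  55 → stock rod 6  [load 120/120]
  35 → stock rod 7 (new)  [load 35/120]
  30 → stock rod 5  [load 120/120]
  30 → stock rod 7  [load 65/120]
  25 → stock rod 7  [load 90/120]
  20 → stock rod 4  [load 120/120]
  20 → stock rod 7  [load 110/120]
  20 → stock rod 8 (new)  [load 20/120]
8 stock rods opened.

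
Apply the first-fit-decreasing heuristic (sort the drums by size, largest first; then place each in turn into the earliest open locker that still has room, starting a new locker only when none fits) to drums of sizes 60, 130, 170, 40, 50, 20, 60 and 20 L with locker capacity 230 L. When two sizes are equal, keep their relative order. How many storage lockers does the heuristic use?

3

Sorted descending: 170, 130, 60, 60, 50, 40, 20, 20.
  170 → locker 1 (new)  [load 170/230]
  130 → locker 2 (new)  [load 130/230]
  60 → locker 1  [load 230/230]
  60 → locker 2  [load 190/230]
  50 → locker 3 (new)  [load 50/230]
  40 → locker 2  [load 230/230]
  20 → locker 3  [load 70/230]
  20 → locker 3  [load 90/230]
3 storage lockers opened.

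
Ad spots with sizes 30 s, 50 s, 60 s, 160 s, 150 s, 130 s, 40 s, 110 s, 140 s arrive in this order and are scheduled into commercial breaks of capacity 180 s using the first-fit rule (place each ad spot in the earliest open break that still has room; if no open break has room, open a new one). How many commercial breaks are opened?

6

  30 → break 1 (new)  [load 30/180]
  50 → break 1  [load 80/180]
  60 → break 1  [load 140/180]
  160 → break 2 (new)  [load 160/180]
  150 → break 3 (new)  [load 150/180]
  130 → break 4 (new)  [load 130/180]
  40 → break 1  [load 180/180]
  110 → break 5 (new)  [load 110/180]
  140 → break 6 (new)  [load 140/180]
6 commercial breaks opened.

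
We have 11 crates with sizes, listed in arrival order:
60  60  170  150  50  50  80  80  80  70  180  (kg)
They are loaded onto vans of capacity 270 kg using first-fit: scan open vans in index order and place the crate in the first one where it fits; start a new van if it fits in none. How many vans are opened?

  60 → van 1 (new)  [load 60/270]
  60 → van 1  [load 120/270]
  170 → van 2 (new)  [load 170/270]
  150 → van 1  [load 270/270]
  50 → van 2  [load 220/270]
  50 → van 2  [load 270/270]
  80 → van 3 (new)  [load 80/270]
  80 → van 3  [load 160/270]
  80 → van 3  [load 240/270]
  70 → van 4 (new)  [load 70/270]
  180 → van 4  [load 250/270]
4 vans opened.

4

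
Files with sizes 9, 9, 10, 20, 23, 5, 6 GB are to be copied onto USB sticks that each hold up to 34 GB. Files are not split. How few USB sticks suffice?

Total = 23 + 20 + 10 + 9 + 9 + 6 + 5 = 82 GB.
Lower bound: ⌈82/34⌉ = 3 USB sticks.
A packing using 3 USB sticks:
  USB stick 1: 23 + 10 = 33
  USB stick 2: 20 + 9 + 5 = 34
  USB stick 3: 9 + 6 = 15
This matches the lower bound, so 3 is optimal.

3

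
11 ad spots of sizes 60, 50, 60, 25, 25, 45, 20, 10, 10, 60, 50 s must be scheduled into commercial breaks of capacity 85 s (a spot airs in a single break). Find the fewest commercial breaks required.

6

Total = 60 + 60 + 60 + 50 + 50 + 45 + 25 + 25 + 20 + 10 + 10 = 415 s.
Lower bound: ⌈415/85⌉ = 5 commercial breaks.
Also, 6 ad spots each exceed 85/2 s, and no two of those can share a break, so at least 6 commercial breaks are needed.
A packing using 6 commercial breaks:
  break 1: 60 + 25 = 85
  break 2: 60 + 25 = 85
  break 3: 60 + 20 = 80
  break 4: 50 + 10 + 10 = 70
  break 5: 50 = 50
  break 6: 45 = 45
This matches the lower bound, so 6 is optimal.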